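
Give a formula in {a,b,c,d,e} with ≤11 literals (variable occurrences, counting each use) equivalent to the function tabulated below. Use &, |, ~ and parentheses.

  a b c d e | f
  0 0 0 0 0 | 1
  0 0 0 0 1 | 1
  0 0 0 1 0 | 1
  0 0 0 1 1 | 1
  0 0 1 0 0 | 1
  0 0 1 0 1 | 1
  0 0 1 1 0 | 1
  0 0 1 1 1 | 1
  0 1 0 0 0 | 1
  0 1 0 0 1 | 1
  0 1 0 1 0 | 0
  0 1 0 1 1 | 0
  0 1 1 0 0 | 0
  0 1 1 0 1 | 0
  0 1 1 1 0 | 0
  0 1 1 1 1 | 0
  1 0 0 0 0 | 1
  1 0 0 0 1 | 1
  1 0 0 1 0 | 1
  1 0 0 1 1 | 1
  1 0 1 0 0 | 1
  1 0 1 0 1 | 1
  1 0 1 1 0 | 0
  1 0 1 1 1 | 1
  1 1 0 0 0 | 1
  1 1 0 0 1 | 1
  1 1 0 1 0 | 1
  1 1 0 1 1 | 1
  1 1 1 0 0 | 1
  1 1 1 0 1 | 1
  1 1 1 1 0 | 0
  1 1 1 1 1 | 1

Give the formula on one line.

  ~b = 11111111000000001111111100000000
  ~a = 11111111111111110000000000000000
  (~b & ~a) = 11111111000000000000000000000000
  ~c = 11110000111100001111000011110000
  (~b | ~c) = 11111111111100001111111111110000
  ~d = 11001100110011001100110011001100
  ((~b | ~c) & ~d) = 11001100110000001100110011000000
  (a | ((~b | ~c) & ~d)) = 11001100110000001111111111111111
  (e | ~c) = 11110101111101011111010111110101
  (~d | (e | ~c)) = 11111101111111011111110111111101
  ((a | ((~b | ~c) & ~d)) & (~d | (e | ~c))) = 11001100110000001111110111111101
  ((~b & ~a) | ((a | ((~b | ~c) & ~d)) & (~d | (e | ~c)))) = 11111111110000001111110111111101

((~b & ~a) | ((a | ((~b | ~c) & ~d)) & (~d | (e | ~c))))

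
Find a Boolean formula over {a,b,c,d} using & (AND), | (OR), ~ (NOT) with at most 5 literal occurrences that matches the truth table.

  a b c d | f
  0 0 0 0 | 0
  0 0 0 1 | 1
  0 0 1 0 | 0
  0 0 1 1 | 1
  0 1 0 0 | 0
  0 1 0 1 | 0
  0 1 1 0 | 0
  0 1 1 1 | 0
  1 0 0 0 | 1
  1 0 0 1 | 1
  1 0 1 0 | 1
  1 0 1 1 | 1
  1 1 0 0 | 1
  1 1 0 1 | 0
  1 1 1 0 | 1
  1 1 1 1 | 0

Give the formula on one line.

((d & ~b) | (a & ~d))

  ~b = 1111000011110000
  (d & ~b) = 0101000001010000
  ~d = 1010101010101010
  (a & ~d) = 0000000010101010
  ((d & ~b) | (a & ~d)) = 0101000011111010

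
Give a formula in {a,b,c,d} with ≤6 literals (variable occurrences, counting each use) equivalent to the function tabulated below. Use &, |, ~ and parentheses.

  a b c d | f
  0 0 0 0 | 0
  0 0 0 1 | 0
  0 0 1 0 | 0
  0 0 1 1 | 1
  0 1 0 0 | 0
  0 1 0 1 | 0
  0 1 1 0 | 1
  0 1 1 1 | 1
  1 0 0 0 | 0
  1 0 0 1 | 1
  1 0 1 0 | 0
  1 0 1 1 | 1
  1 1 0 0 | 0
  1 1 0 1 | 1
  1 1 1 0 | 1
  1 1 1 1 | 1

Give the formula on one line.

  (c & b) = 0000001100000011
  ((c & b) | d) = 0101011101010111
  ~c = 1100110011001100
  (~c & a) = 0000000011001100
  (c | (~c & a)) = 0011001111111111
  (((c & b) | d) & (c | (~c & a))) = 0001001101010111

(((c & b) | d) & (c | (~c & a)))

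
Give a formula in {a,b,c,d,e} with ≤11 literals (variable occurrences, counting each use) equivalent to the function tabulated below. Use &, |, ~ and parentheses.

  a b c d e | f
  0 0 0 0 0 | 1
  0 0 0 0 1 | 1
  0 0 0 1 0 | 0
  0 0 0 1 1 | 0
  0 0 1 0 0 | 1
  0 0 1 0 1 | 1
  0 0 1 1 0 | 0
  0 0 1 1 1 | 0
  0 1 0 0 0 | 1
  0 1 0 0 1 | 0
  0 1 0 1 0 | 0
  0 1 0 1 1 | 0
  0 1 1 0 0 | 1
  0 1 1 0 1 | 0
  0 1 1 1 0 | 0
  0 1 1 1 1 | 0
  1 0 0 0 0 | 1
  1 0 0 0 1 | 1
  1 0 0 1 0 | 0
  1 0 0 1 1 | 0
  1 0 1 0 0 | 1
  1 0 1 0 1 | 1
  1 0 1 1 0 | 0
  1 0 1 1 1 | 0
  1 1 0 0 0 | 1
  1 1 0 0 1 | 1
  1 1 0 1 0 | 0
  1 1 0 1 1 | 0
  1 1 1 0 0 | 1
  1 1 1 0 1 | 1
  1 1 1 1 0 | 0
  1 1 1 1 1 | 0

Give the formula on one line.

  ~d = 11001100110011001100110011001100
  ~b = 11111111000000001111111100000000
  ~e = 10101010101010101010101010101010
  (~b | ~e) = 11111111101010101111111110101010
  (~d & (~b | ~e)) = 11001100100010001100110010001000
  ~a = 11111111111111110000000000000000
  (b | ~a) = 11111111111111110000000011111111
  ((~d & (~b | ~e)) & (b | ~a)) = 11001100100010000000000010001000
  (d & ~e) = 00100010001000100010001000100010
  ((d & ~e) | a) = 00100010001000101111111111111111
  (((d & ~e) | a) & ~d) = 00000000000000001100110011001100
  (((~d & (~b | ~e)) & (b | ~a)) | (((d & ~e) | a) & ~d)) = 11001100100010001100110011001100

(((~d & (~b | ~e)) & (b | ~a)) | (((d & ~e) | a) & ~d))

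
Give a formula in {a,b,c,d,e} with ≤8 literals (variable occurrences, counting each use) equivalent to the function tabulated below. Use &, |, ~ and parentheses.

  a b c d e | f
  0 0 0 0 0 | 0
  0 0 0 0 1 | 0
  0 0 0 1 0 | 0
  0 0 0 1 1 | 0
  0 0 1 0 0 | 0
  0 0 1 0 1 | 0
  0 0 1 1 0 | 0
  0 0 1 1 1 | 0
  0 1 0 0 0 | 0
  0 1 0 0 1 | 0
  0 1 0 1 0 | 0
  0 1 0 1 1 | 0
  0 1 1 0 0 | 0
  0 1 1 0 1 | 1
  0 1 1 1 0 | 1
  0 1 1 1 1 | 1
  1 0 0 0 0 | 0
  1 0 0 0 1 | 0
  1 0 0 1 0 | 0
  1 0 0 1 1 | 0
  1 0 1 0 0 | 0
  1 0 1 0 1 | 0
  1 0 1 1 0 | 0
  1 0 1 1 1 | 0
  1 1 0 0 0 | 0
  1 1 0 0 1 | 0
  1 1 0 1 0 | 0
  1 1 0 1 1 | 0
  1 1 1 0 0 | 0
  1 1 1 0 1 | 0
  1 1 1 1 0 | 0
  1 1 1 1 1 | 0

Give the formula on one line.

((c & ~a) & ((e | d) & b))

  ~a = 11111111111111110000000000000000
  (c & ~a) = 00001111000011110000000000000000
  (e | d) = 01110111011101110111011101110111
  ((e | d) & b) = 00000000011101110000000001110111
  ((c & ~a) & ((e | d) & b)) = 00000000000001110000000000000000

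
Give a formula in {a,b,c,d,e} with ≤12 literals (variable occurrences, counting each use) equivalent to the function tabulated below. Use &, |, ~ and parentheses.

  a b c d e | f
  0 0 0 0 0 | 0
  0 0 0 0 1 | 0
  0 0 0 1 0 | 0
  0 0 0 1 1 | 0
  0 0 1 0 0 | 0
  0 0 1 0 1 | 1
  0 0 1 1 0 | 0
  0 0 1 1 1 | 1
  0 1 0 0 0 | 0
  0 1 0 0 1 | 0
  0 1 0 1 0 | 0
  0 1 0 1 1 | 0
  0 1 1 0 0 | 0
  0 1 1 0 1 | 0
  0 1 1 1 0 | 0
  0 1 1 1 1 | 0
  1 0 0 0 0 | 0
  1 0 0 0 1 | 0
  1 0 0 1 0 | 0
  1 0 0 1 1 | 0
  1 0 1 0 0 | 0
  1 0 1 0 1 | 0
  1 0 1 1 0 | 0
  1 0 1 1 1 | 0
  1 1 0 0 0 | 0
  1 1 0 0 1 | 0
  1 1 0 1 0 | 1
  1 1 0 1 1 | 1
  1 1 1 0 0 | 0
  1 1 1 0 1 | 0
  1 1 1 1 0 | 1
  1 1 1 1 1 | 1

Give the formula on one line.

(((a & b) & d) | ((((c | b) & ~a) & ~b) & (e & ~a)))

  (a & b) = 00000000000000000000000011111111
  ((a & b) & d) = 00000000000000000000000000110011
  (c | b) = 00001111111111110000111111111111
  ~a = 11111111111111110000000000000000
  ((c | b) & ~a) = 00001111111111110000000000000000
  ~b = 11111111000000001111111100000000
  (((c | b) & ~a) & ~b) = 00001111000000000000000000000000
  (e & ~a) = 01010101010101010000000000000000
  ((((c | b) & ~a) & ~b) & (e & ~a)) = 00000101000000000000000000000000
  (((a & b) & d) | ((((c | b) & ~a) & ~b) & (e & ~a))) = 00000101000000000000000000110011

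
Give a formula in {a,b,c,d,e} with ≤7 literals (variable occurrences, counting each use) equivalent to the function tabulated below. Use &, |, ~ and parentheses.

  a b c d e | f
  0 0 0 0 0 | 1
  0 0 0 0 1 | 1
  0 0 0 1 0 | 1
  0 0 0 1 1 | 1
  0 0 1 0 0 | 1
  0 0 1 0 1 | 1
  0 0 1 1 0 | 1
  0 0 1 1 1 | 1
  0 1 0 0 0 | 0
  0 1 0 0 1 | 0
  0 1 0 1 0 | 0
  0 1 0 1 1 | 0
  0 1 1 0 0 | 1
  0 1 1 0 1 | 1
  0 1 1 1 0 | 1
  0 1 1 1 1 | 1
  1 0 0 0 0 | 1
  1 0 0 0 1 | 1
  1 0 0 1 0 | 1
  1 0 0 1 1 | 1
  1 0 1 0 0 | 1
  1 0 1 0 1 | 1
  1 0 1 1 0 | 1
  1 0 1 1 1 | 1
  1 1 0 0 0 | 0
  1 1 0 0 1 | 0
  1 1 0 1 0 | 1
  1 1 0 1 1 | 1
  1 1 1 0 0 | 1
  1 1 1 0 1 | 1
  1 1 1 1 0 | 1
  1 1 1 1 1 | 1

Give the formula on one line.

(((c & ~e) | ~b) | ((c & e) | (a & d)))

  ~e = 10101010101010101010101010101010
  (c & ~e) = 00001010000010100000101000001010
  ~b = 11111111000000001111111100000000
  ((c & ~e) | ~b) = 11111111000010101111111100001010
  (c & e) = 00000101000001010000010100000101
  (a & d) = 00000000000000000011001100110011
  ((c & e) | (a & d)) = 00000101000001010011011100110111
  (((c & ~e) | ~b) | ((c & e) | (a & d))) = 11111111000011111111111100111111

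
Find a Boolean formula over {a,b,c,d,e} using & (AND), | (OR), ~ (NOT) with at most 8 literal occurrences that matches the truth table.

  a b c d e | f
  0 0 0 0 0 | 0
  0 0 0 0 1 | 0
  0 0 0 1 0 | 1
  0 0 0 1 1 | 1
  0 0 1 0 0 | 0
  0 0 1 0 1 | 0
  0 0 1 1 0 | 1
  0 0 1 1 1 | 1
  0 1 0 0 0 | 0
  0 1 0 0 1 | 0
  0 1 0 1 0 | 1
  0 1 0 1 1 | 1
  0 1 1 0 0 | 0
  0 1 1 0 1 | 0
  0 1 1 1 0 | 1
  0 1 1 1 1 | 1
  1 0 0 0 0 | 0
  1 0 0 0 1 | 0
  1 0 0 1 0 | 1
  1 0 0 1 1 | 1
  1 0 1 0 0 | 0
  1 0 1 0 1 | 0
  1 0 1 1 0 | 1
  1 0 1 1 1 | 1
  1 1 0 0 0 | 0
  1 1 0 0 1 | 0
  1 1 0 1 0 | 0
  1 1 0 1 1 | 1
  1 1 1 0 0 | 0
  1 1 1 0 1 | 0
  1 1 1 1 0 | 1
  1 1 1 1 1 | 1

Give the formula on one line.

((((~b | e) & (d & a)) | ((d & c) | ~a)) & d)

  ~b = 11111111000000001111111100000000
  (~b | e) = 11111111010101011111111101010101
  (d & a) = 00000000000000000011001100110011
  ((~b | e) & (d & a)) = 00000000000000000011001100010001
  (d & c) = 00000011000000110000001100000011
  ~a = 11111111111111110000000000000000
  ((d & c) | ~a) = 11111111111111110000001100000011
  (((~b | e) & (d & a)) | ((d & c) | ~a)) = 11111111111111110011001100010011
  ((((~b | e) & (d & a)) | ((d & c) | ~a)) & d) = 00110011001100110011001100010011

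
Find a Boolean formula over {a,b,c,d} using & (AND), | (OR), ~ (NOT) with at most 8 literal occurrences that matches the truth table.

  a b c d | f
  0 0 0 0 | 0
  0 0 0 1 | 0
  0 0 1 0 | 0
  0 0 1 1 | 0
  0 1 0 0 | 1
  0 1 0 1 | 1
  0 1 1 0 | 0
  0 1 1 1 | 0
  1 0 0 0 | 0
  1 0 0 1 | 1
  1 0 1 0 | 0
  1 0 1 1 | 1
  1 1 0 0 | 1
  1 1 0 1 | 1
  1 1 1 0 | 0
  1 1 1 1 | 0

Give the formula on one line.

  ~c = 1100110011001100
  (b & ~c) = 0000110000001100
  ~b = 1111000011110000
  (~b & d) = 0101000001010000
  ((~b & d) & a) = 0000000001010000
  ((b & ~c) | ((~b & d) & a)) = 0000110001011100

((b & ~c) | ((~b & d) & a))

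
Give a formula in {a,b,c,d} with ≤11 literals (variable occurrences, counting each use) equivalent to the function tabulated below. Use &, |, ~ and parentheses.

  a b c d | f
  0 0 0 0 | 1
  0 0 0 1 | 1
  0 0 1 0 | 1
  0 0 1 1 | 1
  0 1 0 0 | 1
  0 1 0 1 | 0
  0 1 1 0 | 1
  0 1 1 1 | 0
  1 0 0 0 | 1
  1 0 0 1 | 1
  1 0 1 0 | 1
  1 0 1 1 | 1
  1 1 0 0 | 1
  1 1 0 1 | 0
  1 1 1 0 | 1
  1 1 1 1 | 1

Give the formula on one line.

  ~d = 1010101010101010
  ~b = 1111000011110000
  (~b | ~d) = 1111101011111010
  ~c = 1100110011001100
  ((~b | ~d) | ~c) = 1111111011111110
  (a & c) = 0000000000110011
  ((a & c) & b) = 0000000000000011
  (((~b | ~d) | ~c) | ((a & c) & b)) = 1111111011111111
  ((((~b | ~d) | ~c) | ((a & c) & b)) & c) = 0011001000110011
  (~d | ((((~b | ~d) | ~c) | ((a & c) & b)) & c)) = 1011101010111011
  ((~d | ((((~b | ~d) | ~c) | ((a & c) & b)) & c)) | ~b) = 1111101011111011

((~d | ((((~b | ~d) | ~c) | ((a & c) & b)) & c)) | ~b)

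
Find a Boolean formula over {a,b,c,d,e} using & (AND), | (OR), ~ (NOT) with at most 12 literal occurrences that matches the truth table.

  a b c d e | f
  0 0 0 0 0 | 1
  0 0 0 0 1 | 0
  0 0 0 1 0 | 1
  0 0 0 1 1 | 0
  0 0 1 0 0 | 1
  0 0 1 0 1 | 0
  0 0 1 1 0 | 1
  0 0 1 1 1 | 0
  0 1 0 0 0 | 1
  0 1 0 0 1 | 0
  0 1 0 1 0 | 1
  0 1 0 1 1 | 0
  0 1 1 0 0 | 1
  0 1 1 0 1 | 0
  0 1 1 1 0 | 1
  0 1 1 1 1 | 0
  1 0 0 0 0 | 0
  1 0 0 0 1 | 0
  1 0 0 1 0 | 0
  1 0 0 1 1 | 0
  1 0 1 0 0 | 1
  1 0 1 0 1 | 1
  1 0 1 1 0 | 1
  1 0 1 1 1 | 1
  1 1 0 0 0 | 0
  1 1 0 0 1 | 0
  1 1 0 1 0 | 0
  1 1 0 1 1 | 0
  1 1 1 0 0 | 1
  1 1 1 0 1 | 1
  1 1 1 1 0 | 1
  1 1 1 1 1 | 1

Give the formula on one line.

(((~c | a) & ((d | (a | ~b)) & c)) | ((c | ~a) & ~e))

  ~c = 11110000111100001111000011110000
  (~c | a) = 11110000111100001111111111111111
  ~b = 11111111000000001111111100000000
  (a | ~b) = 11111111000000001111111111111111
  (d | (a | ~b)) = 11111111001100111111111111111111
  ((d | (a | ~b)) & c) = 00001111000000110000111100001111
  ((~c | a) & ((d | (a | ~b)) & c)) = 00000000000000000000111100001111
  ~a = 11111111111111110000000000000000
  (c | ~a) = 11111111111111110000111100001111
  ~e = 10101010101010101010101010101010
  ((c | ~a) & ~e) = 10101010101010100000101000001010
  (((~c | a) & ((d | (a | ~b)) & c)) | ((c | ~a) & ~e)) = 10101010101010100000111100001111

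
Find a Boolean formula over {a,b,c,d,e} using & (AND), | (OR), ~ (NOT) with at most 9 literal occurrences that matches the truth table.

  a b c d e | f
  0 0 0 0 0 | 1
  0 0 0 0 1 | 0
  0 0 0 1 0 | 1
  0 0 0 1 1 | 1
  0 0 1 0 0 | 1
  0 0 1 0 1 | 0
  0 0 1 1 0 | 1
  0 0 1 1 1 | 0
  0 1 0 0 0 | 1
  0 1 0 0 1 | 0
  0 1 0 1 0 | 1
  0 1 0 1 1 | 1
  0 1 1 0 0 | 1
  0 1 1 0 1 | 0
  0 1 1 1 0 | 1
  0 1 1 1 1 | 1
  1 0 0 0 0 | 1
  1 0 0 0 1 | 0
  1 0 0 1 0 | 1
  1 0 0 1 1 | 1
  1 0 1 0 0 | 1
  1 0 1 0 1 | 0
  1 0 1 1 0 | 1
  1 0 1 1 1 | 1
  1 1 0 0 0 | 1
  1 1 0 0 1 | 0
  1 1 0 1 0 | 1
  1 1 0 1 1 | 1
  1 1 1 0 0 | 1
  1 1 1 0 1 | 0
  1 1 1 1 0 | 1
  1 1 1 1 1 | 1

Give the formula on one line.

(((a | ((d & (~e | ~c)) | (b & c))) | ~e) & (~e | d))

  ~e = 10101010101010101010101010101010
  ~c = 11110000111100001111000011110000
  (~e | ~c) = 11111010111110101111101011111010
  (d & (~e | ~c)) = 00110010001100100011001000110010
  (b & c) = 00000000000011110000000000001111
  ((d & (~e | ~c)) | (b & c)) = 00110010001111110011001000111111
  (a | ((d & (~e | ~c)) | (b & c))) = 00110010001111111111111111111111
  ((a | ((d & (~e | ~c)) | (b & c))) | ~e) = 10111010101111111111111111111111
  (~e | d) = 10111011101110111011101110111011
  (((a | ((d & (~e | ~c)) | (b & c))) | ~e) & (~e | d)) = 10111010101110111011101110111011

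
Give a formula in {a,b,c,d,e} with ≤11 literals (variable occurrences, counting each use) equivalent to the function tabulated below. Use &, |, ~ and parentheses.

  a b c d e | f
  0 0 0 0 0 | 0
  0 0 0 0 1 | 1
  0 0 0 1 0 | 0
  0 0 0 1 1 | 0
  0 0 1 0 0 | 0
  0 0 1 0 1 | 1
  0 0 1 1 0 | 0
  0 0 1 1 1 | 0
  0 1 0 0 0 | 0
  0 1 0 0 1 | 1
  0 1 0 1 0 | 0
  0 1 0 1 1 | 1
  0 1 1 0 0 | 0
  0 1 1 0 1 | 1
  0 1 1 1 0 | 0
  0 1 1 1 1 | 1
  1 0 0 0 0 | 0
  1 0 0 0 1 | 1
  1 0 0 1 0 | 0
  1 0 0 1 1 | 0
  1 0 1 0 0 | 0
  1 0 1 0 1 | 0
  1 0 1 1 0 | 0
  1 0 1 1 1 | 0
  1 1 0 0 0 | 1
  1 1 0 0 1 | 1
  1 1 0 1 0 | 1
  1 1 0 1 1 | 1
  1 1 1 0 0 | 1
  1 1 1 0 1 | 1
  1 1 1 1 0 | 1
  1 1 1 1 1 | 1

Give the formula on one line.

((((~d & e) | (b & e)) | (a & b)) & (~c | (b | ~a)))

  ~d = 11001100110011001100110011001100
  (~d & e) = 01000100010001000100010001000100
  (b & e) = 00000000010101010000000001010101
  ((~d & e) | (b & e)) = 01000100010101010100010001010101
  (a & b) = 00000000000000000000000011111111
  (((~d & e) | (b & e)) | (a & b)) = 01000100010101010100010011111111
  ~c = 11110000111100001111000011110000
  ~a = 11111111111111110000000000000000
  (b | ~a) = 11111111111111110000000011111111
  (~c | (b | ~a)) = 11111111111111111111000011111111
  ((((~d & e) | (b & e)) | (a & b)) & (~c | (b | ~a))) = 01000100010101010100000011111111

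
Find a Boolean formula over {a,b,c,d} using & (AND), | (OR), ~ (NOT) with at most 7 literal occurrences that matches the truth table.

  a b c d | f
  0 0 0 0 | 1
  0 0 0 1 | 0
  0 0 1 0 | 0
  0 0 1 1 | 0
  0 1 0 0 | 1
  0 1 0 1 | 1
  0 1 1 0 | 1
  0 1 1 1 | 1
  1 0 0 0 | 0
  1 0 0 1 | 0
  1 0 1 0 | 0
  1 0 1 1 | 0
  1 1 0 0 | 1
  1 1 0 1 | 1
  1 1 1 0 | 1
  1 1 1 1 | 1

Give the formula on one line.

  ~c = 1100110011001100
  ~a = 1111111100000000
  (~c & ~a) = 1100110000000000
  ~d = 1010101010101010
  (~a & b) = 0000111100000000
  (~d | (~a & b)) = 1010111110101010
  ((~c & ~a) & (~d | (~a & b))) = 1000110000000000
  (b | ((~c & ~a) & (~d | (~a & b)))) = 1000111100001111

(b | ((~c & ~a) & (~d | (~a & b))))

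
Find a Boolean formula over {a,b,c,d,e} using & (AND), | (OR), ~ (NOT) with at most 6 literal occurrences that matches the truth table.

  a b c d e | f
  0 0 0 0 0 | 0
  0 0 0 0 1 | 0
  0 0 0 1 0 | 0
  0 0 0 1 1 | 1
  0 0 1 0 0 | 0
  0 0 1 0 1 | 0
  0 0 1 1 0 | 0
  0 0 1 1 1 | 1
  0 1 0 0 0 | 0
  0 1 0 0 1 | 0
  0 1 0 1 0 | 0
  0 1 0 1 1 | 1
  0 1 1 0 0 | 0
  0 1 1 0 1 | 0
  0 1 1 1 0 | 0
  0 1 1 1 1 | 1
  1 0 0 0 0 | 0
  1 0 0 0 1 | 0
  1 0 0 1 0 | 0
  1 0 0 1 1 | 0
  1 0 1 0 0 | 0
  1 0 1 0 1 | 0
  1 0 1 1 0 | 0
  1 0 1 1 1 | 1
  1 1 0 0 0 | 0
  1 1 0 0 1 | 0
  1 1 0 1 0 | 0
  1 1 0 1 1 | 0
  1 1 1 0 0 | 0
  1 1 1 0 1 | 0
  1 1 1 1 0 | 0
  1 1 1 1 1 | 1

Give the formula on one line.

((d & e) & (c | ~a))

  (d & e) = 00010001000100010001000100010001
  ~a = 11111111111111110000000000000000
  (c | ~a) = 11111111111111110000111100001111
  ((d & e) & (c | ~a)) = 00010001000100010000000100000001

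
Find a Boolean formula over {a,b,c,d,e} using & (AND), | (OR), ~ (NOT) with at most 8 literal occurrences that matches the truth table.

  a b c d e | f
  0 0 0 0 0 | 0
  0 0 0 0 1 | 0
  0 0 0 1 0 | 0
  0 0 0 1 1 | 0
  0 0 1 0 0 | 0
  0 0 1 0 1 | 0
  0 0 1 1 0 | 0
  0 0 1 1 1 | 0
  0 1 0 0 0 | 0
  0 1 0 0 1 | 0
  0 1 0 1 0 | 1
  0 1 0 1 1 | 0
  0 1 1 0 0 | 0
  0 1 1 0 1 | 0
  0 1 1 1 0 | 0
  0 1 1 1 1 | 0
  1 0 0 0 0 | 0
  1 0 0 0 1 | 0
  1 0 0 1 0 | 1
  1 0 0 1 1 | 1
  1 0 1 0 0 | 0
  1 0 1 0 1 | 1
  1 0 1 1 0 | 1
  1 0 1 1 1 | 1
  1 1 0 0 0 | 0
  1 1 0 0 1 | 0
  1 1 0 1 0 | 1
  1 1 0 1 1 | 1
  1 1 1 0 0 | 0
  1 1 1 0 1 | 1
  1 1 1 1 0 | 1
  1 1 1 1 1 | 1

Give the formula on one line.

((a | ((~c & ~e) & b)) & (((e & c) & a) | d))

  ~c = 11110000111100001111000011110000
  ~e = 10101010101010101010101010101010
  (~c & ~e) = 10100000101000001010000010100000
  ((~c & ~e) & b) = 00000000101000000000000010100000
  (a | ((~c & ~e) & b)) = 00000000101000001111111111111111
  (e & c) = 00000101000001010000010100000101
  ((e & c) & a) = 00000000000000000000010100000101
  (((e & c) & a) | d) = 00110011001100110011011100110111
  ((a | ((~c & ~e) & b)) & (((e & c) & a) | d)) = 00000000001000000011011100110111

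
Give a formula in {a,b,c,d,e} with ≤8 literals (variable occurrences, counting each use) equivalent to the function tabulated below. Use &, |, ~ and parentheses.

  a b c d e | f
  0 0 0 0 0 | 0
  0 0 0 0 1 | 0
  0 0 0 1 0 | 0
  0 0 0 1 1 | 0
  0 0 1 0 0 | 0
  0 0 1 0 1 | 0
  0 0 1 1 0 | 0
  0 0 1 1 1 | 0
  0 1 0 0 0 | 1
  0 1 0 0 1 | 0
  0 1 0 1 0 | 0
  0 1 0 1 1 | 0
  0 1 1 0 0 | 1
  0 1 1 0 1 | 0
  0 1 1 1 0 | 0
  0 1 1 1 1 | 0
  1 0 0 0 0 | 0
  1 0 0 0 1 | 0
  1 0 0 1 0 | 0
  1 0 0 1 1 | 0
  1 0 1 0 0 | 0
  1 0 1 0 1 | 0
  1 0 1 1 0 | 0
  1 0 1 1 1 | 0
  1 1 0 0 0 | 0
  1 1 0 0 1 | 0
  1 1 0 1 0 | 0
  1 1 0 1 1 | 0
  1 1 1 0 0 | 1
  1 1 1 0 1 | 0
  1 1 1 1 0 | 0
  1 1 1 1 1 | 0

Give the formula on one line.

(((e | ~d) & (~e & b)) & ((~a | c) & b))

  ~d = 11001100110011001100110011001100
  (e | ~d) = 11011101110111011101110111011101
  ~e = 10101010101010101010101010101010
  (~e & b) = 00000000101010100000000010101010
  ((e | ~d) & (~e & b)) = 00000000100010000000000010001000
  ~a = 11111111111111110000000000000000
  (~a | c) = 11111111111111110000111100001111
  ((~a | c) & b) = 00000000111111110000000000001111
  (((e | ~d) & (~e & b)) & ((~a | c) & b)) = 00000000100010000000000000001000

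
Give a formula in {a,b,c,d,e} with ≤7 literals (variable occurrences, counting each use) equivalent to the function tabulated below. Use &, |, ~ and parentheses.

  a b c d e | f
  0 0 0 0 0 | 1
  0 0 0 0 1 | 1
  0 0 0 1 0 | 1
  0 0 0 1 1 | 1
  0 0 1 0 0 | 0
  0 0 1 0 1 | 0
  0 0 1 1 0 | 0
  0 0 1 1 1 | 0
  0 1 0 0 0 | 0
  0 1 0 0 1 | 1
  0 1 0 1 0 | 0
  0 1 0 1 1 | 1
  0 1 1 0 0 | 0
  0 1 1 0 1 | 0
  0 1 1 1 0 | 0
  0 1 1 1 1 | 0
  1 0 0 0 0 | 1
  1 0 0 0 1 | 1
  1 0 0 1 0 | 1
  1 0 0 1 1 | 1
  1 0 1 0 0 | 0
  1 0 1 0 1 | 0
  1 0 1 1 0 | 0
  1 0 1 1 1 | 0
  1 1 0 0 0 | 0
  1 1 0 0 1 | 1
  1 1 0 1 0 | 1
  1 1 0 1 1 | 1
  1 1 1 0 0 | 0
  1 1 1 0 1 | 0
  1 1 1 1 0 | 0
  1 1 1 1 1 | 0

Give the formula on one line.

(~c & ((e | c) | ((a & d) | ~b)))

  ~c = 11110000111100001111000011110000
  (e | c) = 01011111010111110101111101011111
  (a & d) = 00000000000000000011001100110011
  ~b = 11111111000000001111111100000000
  ((a & d) | ~b) = 11111111000000001111111100110011
  ((e | c) | ((a & d) | ~b)) = 11111111010111111111111101111111
  (~c & ((e | c) | ((a & d) | ~b))) = 11110000010100001111000001110000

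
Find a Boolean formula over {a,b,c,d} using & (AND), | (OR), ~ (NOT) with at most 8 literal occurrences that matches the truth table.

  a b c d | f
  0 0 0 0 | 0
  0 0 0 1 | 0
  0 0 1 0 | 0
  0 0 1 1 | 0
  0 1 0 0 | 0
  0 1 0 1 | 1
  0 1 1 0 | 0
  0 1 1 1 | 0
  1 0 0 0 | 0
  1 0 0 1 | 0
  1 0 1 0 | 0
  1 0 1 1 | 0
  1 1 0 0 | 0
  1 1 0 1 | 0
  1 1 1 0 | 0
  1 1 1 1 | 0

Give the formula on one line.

((~c & (d & ~a)) & ((~d | (d & b)) & d))

  ~c = 1100110011001100
  ~a = 1111111100000000
  (d & ~a) = 0101010100000000
  (~c & (d & ~a)) = 0100010000000000
  ~d = 1010101010101010
  (d & b) = 0000010100000101
  (~d | (d & b)) = 1010111110101111
  ((~d | (d & b)) & d) = 0000010100000101
  ((~c & (d & ~a)) & ((~d | (d & b)) & d)) = 0000010000000000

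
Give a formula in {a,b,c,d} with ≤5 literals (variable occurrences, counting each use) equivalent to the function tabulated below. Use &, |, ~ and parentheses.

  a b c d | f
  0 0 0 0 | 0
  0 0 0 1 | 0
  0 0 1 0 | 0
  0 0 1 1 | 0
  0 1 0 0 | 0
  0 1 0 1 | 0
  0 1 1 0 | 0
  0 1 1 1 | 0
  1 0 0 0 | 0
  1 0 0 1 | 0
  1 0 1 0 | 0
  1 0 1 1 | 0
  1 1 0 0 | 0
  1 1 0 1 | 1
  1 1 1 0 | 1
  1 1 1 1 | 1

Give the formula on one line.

((b & a) & ((b & d) | c))

  (b & a) = 0000000000001111
  (b & d) = 0000010100000101
  ((b & d) | c) = 0011011100110111
  ((b & a) & ((b & d) | c)) = 0000000000000111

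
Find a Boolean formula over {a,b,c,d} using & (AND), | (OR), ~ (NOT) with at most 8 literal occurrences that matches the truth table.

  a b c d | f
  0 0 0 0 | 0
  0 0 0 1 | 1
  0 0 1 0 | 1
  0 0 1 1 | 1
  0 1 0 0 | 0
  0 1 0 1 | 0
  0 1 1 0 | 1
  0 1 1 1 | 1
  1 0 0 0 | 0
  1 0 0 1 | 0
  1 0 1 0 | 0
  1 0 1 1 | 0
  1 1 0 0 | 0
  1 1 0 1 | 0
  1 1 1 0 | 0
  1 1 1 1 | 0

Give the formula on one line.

  ~a = 1111111100000000
  (~a & c) = 0011001100000000
  ~b = 1111000011110000
  ~d = 1010101010101010
  ~c = 1100110011001100
  (~d & ~c) = 1000100010001000
  (~b | (~d & ~c)) = 1111100011111000
  (d & (~b | (~d & ~c))) = 0101000001010000
  ((~a & c) | (d & (~b | (~d & ~c)))) = 0111001101010000
  (((~a & c) | (d & (~b | (~d & ~c)))) & ~a) = 0111001100000000

(((~a & c) | (d & (~b | (~d & ~c)))) & ~a)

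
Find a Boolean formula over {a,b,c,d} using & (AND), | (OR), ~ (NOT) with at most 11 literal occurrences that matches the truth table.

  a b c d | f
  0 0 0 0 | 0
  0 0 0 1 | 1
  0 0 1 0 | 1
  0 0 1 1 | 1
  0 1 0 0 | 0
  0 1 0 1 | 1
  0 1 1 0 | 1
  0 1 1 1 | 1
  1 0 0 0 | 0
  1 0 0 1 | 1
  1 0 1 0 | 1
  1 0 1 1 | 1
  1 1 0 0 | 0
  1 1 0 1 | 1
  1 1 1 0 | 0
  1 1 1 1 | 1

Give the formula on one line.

((d | c) & ((c & d) | (~b | (~c | (~d & ~a)))))

  (d | c) = 0111011101110111
  (c & d) = 0001000100010001
  ~b = 1111000011110000
  ~c = 1100110011001100
  ~d = 1010101010101010
  ~a = 1111111100000000
  (~d & ~a) = 1010101000000000
  (~c | (~d & ~a)) = 1110111011001100
  (~b | (~c | (~d & ~a))) = 1111111011111100
  ((c & d) | (~b | (~c | (~d & ~a)))) = 1111111111111101
  ((d | c) & ((c & d) | (~b | (~c | (~d & ~a))))) = 0111011101110101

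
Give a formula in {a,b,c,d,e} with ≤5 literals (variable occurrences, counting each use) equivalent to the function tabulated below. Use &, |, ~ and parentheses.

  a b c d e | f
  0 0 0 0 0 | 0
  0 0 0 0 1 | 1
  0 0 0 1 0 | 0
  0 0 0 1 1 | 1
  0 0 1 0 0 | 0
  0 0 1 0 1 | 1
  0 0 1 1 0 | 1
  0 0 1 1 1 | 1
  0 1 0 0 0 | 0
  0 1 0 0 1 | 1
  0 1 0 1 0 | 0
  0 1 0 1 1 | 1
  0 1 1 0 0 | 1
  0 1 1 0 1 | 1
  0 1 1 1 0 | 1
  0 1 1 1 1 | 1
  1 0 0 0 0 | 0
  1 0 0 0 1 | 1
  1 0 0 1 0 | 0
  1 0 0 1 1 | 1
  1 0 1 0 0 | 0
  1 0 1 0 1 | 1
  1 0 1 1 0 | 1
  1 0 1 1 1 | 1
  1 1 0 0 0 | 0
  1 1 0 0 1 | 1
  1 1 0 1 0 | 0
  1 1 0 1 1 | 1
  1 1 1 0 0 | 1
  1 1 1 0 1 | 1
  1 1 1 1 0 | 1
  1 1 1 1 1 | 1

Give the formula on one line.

(e | ((b | d) & c))

  (b | d) = 00110011111111110011001111111111
  ((b | d) & c) = 00000011000011110000001100001111
  (e | ((b | d) & c)) = 01010111010111110101011101011111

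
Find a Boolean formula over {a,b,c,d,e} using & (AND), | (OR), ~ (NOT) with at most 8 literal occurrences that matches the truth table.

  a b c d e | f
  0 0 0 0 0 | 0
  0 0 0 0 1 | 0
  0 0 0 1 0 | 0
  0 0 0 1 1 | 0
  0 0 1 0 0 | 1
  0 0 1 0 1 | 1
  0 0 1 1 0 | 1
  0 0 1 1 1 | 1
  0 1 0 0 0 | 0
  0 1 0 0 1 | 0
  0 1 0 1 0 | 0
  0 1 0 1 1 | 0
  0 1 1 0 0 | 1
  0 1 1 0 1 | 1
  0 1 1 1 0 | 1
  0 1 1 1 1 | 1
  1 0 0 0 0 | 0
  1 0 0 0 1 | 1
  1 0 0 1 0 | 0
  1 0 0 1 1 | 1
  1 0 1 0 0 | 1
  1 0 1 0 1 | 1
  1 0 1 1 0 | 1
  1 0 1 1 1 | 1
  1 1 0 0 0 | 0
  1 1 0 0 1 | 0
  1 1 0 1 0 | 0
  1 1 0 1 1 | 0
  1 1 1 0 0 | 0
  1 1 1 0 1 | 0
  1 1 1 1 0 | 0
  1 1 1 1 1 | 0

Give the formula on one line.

(((e & a) | c) & (~a | ~b))

  (e & a) = 00000000000000000101010101010101
  ((e & a) | c) = 00001111000011110101111101011111
  ~a = 11111111111111110000000000000000
  ~b = 11111111000000001111111100000000
  (~a | ~b) = 11111111111111111111111100000000
  (((e & a) | c) & (~a | ~b)) = 00001111000011110101111100000000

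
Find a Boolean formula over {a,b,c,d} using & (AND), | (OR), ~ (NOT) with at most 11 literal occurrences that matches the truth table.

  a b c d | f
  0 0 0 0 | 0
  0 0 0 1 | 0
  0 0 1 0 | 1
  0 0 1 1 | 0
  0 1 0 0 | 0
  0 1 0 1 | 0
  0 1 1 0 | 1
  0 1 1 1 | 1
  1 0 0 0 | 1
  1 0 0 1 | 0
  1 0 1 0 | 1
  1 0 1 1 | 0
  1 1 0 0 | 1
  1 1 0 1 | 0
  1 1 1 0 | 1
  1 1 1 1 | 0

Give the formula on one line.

((((~d | (~a & (a | b))) & c) & ~a) | (~d & a))

  ~d = 1010101010101010
  ~a = 1111111100000000
  (a | b) = 0000111111111111
  (~a & (a | b)) = 0000111100000000
  (~d | (~a & (a | b))) = 1010111110101010
  ((~d | (~a & (a | b))) & c) = 0010001100100010
  (((~d | (~a & (a | b))) & c) & ~a) = 0010001100000000
  (~d & a) = 0000000010101010
  ((((~d | (~a & (a | b))) & c) & ~a) | (~d & a)) = 0010001110101010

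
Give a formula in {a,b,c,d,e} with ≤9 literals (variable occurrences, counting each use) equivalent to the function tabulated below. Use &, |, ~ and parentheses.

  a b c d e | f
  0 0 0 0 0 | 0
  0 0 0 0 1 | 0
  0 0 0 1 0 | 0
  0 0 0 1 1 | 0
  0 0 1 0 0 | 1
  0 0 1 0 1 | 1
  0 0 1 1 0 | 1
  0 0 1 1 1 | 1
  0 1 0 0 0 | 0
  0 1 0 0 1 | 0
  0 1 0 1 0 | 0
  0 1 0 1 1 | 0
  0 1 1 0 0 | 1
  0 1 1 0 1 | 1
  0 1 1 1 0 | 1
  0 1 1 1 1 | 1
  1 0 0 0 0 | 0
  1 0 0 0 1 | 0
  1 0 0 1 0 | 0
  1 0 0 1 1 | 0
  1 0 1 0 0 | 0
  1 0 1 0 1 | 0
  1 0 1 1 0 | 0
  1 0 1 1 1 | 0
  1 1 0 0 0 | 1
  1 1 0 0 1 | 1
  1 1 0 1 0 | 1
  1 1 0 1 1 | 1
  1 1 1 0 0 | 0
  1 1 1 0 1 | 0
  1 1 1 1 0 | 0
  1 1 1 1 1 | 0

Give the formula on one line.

(((c | a) & (~c & b)) | (~a & c))

  (c | a) = 00001111000011111111111111111111
  ~c = 11110000111100001111000011110000
  (~c & b) = 00000000111100000000000011110000
  ((c | a) & (~c & b)) = 00000000000000000000000011110000
  ~a = 11111111111111110000000000000000
  (~a & c) = 00001111000011110000000000000000
  (((c | a) & (~c & b)) | (~a & c)) = 00001111000011110000000011110000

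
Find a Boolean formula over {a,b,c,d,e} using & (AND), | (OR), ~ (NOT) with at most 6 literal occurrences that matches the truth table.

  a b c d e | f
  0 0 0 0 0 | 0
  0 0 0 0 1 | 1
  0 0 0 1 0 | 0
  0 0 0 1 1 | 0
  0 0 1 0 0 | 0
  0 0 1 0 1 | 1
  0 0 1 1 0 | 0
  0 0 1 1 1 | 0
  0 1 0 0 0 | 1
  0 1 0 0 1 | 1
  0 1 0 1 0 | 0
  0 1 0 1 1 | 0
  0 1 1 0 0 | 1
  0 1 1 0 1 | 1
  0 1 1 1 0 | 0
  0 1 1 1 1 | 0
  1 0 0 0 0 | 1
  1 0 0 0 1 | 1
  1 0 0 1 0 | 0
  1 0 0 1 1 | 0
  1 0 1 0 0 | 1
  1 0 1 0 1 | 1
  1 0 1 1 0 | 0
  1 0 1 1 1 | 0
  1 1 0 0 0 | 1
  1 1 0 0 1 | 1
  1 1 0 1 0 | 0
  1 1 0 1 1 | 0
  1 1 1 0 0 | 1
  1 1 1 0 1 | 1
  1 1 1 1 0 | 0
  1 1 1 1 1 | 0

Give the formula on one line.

  (b | e) = 01010101111111110101010111111111
  (a | (b | e)) = 01010101111111111111111111111111
  ~d = 11001100110011001100110011001100
  ((a | (b | e)) & ~d) = 01000100110011001100110011001100

((a | (b | e)) & ~d)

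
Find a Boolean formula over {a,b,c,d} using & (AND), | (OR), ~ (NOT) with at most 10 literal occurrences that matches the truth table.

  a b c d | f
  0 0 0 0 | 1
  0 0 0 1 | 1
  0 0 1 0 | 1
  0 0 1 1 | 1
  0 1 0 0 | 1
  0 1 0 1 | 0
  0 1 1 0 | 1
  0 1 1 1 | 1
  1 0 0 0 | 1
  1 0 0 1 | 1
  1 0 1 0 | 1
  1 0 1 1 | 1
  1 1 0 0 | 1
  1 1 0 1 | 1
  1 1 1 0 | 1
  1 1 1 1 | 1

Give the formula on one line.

(~b | (((c & ~b) | (a | ~d)) | (d & c)))

  ~b = 1111000011110000
  (c & ~b) = 0011000000110000
  ~d = 1010101010101010
  (a | ~d) = 1010101011111111
  ((c & ~b) | (a | ~d)) = 1011101011111111
  (d & c) = 0001000100010001
  (((c & ~b) | (a | ~d)) | (d & c)) = 1011101111111111
  (~b | (((c & ~b) | (a | ~d)) | (d & c))) = 1111101111111111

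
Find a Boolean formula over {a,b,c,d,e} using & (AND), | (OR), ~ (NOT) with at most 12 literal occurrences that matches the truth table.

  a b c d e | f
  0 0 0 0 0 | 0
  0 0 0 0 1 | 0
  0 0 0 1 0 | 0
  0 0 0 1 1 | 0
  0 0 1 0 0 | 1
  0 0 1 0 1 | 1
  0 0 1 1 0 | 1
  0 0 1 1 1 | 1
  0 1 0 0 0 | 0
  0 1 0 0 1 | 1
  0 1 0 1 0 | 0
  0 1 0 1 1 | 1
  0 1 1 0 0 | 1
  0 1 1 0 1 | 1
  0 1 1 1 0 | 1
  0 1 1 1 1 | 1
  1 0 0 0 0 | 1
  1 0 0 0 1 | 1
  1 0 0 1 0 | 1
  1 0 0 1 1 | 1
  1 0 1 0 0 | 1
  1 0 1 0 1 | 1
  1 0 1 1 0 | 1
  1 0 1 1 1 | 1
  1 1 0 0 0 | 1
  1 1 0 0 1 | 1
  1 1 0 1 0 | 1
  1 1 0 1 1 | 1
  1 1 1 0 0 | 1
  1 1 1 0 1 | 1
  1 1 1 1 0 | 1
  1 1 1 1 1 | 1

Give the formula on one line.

  (e & b) = 00000000010101010000000001010101
  ~d = 11001100110011001100110011001100
  (b | ~d) = 11001100111111111100110011111111
  ((b | ~d) & d) = 00000000001100110000000000110011
  (a | c) = 00001111000011111111111111111111
  (((b | ~d) & d) & (a | c)) = 00000000000000110000000000110011
  (c | (((b | ~d) & d) & (a | c))) = 00001111000011110000111100111111
  ((c | (((b | ~d) & d) & (a | c))) | a) = 00001111000011111111111111111111
  ((e & b) | ((c | (((b | ~d) & d) & (a | c))) | a)) = 00001111010111111111111111111111

((e & b) | ((c | (((b | ~d) & d) & (a | c))) | a))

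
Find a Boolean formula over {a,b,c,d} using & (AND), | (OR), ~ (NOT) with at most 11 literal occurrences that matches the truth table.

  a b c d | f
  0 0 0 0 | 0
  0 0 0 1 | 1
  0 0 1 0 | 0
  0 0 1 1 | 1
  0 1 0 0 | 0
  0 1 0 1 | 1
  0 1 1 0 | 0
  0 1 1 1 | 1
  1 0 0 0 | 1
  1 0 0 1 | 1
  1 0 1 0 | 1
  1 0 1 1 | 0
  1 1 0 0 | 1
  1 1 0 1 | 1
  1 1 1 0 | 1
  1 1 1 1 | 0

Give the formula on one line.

  ~a = 1111111100000000
  ~c = 1100110011001100
  (~a | ~c) = 1111111111001100
  ~d = 1010101010101010
  (a | b) = 0000111111111111
  (~d & (a | b)) = 0000101010101010
  (~a | (~d & (a | b))) = 1111111110101010
  ((~a | ~c) | (~a | (~d & (a | b)))) = 1111111111101110
  (a | d) = 0101010111111111
  (((~a | ~c) | (~a | (~d & (a | b)))) & (a | d)) = 0101010111101110

(((~a | ~c) | (~a | (~d & (a | b)))) & (a | d))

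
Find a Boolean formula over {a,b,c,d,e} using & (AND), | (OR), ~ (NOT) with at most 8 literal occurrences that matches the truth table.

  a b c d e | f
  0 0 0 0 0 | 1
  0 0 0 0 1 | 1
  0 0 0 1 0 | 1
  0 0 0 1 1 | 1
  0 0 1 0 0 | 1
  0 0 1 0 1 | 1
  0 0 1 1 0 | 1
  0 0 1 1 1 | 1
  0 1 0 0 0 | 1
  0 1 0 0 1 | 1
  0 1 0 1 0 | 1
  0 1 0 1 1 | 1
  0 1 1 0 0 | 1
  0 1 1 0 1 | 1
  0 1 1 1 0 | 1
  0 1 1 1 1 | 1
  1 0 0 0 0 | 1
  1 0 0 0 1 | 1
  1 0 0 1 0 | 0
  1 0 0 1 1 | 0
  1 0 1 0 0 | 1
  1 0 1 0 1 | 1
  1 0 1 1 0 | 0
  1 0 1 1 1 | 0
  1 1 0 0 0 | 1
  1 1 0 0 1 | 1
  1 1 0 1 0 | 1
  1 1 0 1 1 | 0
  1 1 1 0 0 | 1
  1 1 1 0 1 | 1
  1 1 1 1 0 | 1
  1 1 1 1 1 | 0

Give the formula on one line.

(((b & d) | (~d | ~a)) & ((~d | ~e) | ~a))

  (b & d) = 00000000001100110000000000110011
  ~d = 11001100110011001100110011001100
  ~a = 11111111111111110000000000000000
  (~d | ~a) = 11111111111111111100110011001100
  ((b & d) | (~d | ~a)) = 11111111111111111100110011111111
  ~e = 10101010101010101010101010101010
  (~d | ~e) = 11101110111011101110111011101110
  ((~d | ~e) | ~a) = 11111111111111111110111011101110
  (((b & d) | (~d | ~a)) & ((~d | ~e) | ~a)) = 11111111111111111100110011101110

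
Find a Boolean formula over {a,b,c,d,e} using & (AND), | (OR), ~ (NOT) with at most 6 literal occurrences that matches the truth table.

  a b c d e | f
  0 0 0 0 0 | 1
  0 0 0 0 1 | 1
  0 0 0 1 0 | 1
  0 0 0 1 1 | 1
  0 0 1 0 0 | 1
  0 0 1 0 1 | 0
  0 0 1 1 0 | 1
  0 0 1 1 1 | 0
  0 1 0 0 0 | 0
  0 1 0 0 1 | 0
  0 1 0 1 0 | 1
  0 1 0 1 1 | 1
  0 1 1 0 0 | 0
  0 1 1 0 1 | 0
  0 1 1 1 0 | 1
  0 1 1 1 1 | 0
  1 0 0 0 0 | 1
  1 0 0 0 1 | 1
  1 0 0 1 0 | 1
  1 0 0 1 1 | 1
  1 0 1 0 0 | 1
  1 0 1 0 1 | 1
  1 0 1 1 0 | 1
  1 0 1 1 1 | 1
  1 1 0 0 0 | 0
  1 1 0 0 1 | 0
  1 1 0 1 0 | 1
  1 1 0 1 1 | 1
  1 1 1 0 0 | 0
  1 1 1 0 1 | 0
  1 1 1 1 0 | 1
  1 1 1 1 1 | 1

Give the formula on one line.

  ~b = 11111111000000001111111100000000
  (~b | d) = 11111111001100111111111100110011
  ~c = 11110000111100001111000011110000
  ~e = 10101010101010101010101010101010
  (a | ~e) = 10101010101010101111111111111111
  (~c | (a | ~e)) = 11111010111110101111111111111111
  ((~b | d) & (~c | (a | ~e))) = 11111010001100101111111100110011

((~b | d) & (~c | (a | ~e)))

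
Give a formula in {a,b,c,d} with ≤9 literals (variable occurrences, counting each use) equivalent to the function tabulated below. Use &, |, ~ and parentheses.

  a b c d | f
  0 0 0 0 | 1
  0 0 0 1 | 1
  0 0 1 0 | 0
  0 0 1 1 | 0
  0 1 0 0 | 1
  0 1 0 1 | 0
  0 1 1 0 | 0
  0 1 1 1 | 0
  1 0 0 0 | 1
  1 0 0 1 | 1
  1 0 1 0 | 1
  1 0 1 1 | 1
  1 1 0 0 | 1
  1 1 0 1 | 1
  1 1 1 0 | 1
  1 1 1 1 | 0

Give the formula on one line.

((a & (((b | ~a) | ~d) & ~c)) | ((~c | a) & (~d | ~b)))

  ~a = 1111111100000000
  (b | ~a) = 1111111100001111
  ~d = 1010101010101010
  ((b | ~a) | ~d) = 1111111110101111
  ~c = 1100110011001100
  (((b | ~a) | ~d) & ~c) = 1100110010001100
  (a & (((b | ~a) | ~d) & ~c)) = 0000000010001100
  (~c | a) = 1100110011111111
  ~b = 1111000011110000
  (~d | ~b) = 1111101011111010
  ((~c | a) & (~d | ~b)) = 1100100011111010
  ((a & (((b | ~a) | ~d) & ~c)) | ((~c | a) & (~d | ~b))) = 1100100011111110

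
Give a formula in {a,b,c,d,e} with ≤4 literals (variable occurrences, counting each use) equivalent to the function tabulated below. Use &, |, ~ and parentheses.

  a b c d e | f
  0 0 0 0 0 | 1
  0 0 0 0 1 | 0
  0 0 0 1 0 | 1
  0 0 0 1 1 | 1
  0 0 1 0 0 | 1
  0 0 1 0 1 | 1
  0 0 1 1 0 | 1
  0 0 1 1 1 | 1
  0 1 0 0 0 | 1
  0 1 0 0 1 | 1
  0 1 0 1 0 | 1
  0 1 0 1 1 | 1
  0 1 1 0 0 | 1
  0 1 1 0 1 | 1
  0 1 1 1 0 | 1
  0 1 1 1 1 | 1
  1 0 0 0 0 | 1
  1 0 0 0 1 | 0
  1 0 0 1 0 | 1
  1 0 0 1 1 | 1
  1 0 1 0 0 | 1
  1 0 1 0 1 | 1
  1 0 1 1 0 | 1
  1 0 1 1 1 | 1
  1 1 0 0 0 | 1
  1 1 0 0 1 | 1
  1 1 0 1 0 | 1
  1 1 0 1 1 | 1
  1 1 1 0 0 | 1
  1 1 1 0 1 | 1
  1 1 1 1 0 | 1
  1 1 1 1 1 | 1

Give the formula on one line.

((b | d) | (c | ~e))

  (b | d) = 00110011111111110011001111111111
  ~e = 10101010101010101010101010101010
  (c | ~e) = 10101111101011111010111110101111
  ((b | d) | (c | ~e)) = 10111111111111111011111111111111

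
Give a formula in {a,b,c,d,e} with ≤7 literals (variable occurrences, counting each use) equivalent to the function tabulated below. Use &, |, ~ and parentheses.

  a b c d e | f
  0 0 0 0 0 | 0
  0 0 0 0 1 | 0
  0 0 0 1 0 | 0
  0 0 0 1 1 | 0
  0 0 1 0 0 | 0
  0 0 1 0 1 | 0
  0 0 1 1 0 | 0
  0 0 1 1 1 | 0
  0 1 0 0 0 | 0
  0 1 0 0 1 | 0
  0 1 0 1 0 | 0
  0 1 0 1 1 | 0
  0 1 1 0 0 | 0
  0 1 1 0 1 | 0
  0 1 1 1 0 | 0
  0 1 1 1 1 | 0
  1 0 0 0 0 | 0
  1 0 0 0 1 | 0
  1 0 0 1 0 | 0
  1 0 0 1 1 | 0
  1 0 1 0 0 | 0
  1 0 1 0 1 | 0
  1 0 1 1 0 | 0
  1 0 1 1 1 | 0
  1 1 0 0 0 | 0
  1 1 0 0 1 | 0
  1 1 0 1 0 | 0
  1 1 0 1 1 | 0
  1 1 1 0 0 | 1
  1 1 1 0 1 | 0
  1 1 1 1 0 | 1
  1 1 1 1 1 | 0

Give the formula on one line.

  ~e = 10101010101010101010101010101010
  (c & ~e) = 00001010000010100000101000001010
  (b & (c & ~e)) = 00000000000010100000000000001010
  ((b & (c & ~e)) & a) = 00000000000000000000000000001010

((b & (c & ~e)) & a)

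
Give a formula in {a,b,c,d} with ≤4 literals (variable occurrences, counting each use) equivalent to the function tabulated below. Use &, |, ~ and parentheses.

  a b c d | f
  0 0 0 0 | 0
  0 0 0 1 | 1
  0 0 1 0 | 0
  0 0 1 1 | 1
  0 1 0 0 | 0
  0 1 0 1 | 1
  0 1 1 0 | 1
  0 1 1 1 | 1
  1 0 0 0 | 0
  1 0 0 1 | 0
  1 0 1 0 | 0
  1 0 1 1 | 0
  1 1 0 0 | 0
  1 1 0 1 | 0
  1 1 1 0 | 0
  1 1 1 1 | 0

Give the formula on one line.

  ~a = 1111111100000000
  (b & c) = 0000001100000011
  ((b & c) | d) = 0101011101010111
  (~a & ((b & c) | d)) = 0101011100000000

(~a & ((b & c) | d))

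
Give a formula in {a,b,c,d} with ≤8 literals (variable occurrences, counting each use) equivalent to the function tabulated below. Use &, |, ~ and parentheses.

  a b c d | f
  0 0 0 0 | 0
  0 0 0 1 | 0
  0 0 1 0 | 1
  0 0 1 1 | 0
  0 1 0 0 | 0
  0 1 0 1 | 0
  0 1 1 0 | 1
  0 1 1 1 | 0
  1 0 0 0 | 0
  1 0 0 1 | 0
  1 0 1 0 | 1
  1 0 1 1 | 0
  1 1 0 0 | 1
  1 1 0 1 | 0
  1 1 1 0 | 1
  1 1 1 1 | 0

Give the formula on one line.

((~d & (c | b)) & (((~d & c) | ~b) | a))

  ~d = 1010101010101010
  (c | b) = 0011111100111111
  (~d & (c | b)) = 0010101000101010
  (~d & c) = 0010001000100010
  ~b = 1111000011110000
  ((~d & c) | ~b) = 1111001011110010
  (((~d & c) | ~b) | a) = 1111001011111111
  ((~d & (c | b)) & (((~d & c) | ~b) | a)) = 0010001000101010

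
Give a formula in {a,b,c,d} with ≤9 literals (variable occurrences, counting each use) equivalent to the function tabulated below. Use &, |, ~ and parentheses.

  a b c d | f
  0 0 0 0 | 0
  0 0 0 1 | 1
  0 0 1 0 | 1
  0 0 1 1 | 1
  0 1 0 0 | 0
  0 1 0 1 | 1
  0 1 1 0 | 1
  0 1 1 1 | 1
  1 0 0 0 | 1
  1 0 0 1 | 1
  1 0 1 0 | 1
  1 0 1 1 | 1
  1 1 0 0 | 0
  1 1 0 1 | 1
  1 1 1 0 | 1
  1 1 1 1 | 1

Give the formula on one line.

  ~c = 1100110011001100
  (d | ~c) = 1101110111011101
  ~b = 1111000011110000
  (~b & a) = 0000000011110000
  ((d | ~c) & (~b & a)) = 0000000011010000
  (d | c) = 0111011101110111
  (((d | ~c) & (~b & a)) | (d | c)) = 0111011111110111

(((d | ~c) & (~b & a)) | (d | c))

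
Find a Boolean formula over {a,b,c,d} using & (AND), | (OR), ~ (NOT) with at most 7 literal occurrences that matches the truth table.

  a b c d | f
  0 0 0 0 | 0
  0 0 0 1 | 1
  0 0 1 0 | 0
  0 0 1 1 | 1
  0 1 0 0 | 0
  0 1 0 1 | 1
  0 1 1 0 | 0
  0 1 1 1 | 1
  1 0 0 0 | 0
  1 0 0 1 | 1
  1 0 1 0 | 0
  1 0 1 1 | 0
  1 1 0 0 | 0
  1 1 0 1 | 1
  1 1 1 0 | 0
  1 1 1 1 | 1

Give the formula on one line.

  ~c = 1100110011001100
  ~b = 1111000011110000
  (~c & ~b) = 1100000011000000
  (b | (~c & ~b)) = 1100111111001111
  ~a = 1111111100000000
  ((b | (~c & ~b)) | ~a) = 1111111111001111
  (((b | (~c & ~b)) | ~a) & d) = 0101010101000101

(((b | (~c & ~b)) | ~a) & d)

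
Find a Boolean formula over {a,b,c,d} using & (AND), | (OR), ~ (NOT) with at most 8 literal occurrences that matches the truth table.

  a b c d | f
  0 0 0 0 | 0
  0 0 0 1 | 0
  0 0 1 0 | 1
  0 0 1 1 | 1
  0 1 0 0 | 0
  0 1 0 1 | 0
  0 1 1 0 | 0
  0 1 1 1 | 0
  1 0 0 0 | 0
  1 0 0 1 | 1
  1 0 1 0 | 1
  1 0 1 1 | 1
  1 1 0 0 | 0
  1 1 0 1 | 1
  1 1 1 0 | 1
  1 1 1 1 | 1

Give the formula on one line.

((d & a) | (c & (~b | a)))

  (d & a) = 0000000001010101
  ~b = 1111000011110000
  (~b | a) = 1111000011111111
  (c & (~b | a)) = 0011000000110011
  ((d & a) | (c & (~b | a))) = 0011000001110111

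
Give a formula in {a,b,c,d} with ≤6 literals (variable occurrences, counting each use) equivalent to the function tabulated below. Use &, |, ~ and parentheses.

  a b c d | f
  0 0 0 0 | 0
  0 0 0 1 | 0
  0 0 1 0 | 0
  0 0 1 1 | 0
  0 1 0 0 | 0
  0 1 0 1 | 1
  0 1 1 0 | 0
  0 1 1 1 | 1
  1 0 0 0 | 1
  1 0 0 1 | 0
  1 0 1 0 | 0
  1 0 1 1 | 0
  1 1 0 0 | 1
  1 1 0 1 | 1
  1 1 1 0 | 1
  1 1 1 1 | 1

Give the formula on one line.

  (a | d) = 0101010111111111
  ~c = 1100110011001100
  ~d = 1010101010101010
  (~c & ~d) = 1000100010001000
  (b | (~c & ~d)) = 1000111110001111
  ((a | d) & (b | (~c & ~d))) = 0000010110001111

((a | d) & (b | (~c & ~d)))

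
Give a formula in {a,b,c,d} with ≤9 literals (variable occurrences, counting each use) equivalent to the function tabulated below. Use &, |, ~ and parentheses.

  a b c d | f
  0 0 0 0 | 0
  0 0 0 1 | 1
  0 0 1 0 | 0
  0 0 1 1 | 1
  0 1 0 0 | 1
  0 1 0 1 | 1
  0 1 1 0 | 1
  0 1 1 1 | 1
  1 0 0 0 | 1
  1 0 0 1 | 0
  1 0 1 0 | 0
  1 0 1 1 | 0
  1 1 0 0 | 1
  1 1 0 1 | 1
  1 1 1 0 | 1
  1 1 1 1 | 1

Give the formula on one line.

((((d | a) & ~a) | b) | (~c & ((c | a) & ~d)))

  (d | a) = 0101010111111111
  ~a = 1111111100000000
  ((d | a) & ~a) = 0101010100000000
  (((d | a) & ~a) | b) = 0101111100001111
  ~c = 1100110011001100
  (c | a) = 0011001111111111
  ~d = 1010101010101010
  ((c | a) & ~d) = 0010001010101010
  (~c & ((c | a) & ~d)) = 0000000010001000
  ((((d | a) & ~a) | b) | (~c & ((c | a) & ~d))) = 0101111110001111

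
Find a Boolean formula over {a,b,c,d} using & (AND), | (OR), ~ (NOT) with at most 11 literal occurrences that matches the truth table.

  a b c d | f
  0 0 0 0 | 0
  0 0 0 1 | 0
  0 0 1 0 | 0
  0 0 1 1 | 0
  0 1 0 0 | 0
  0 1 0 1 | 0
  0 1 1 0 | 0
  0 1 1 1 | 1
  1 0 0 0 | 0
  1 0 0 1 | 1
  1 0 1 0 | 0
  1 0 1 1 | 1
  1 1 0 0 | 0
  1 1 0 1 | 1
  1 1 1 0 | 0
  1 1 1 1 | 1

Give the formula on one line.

  ~b = 1111000011110000
  ~d = 1010101010101010
  (~b & ~d) = 1010000010100000
  (b | (~b & ~d)) = 1010111110101111
  (~d | a) = 1010101011111111
  ((b | (~b & ~d)) | (~d | a)) = 1010111111111111
  (c | a) = 0011001111111111
  ((c | a) | ~b) = 1111001111111111
  (d & ((c | a) | ~b)) = 0101000101010101
  (((b | (~b & ~d)) | (~d | a)) & (d & ((c | a) | ~b))) = 0000000101010101

(((b | (~b & ~d)) | (~d | a)) & (d & ((c | a) | ~b)))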